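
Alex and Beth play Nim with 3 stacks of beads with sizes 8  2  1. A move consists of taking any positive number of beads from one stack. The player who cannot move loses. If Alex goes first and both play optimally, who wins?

Alex wins

Nim-sum: 8 ^ 2 ^ 1 = 11.
The nim-sum is 11 ≠ 0, so this is an N-position: the player to move can win; Alex has a winning move.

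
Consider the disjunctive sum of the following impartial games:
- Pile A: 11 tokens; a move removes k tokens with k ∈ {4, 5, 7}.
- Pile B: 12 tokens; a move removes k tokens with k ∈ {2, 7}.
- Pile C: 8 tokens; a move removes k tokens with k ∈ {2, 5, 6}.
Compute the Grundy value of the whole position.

1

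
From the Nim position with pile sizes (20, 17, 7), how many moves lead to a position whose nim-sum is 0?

Nim-sum: 20 XOR 17 XOR 7 = 2.
The overall nim-sum is X = 2. A pile of size p has a winning move iff p XOR X < p (reduce it to p XOR X).
  20: 20 XOR 2 = 22 ≥ 20 — no move.
  17: 17 XOR 2 = 19 ≥ 17 — no move.
  7: 7 XOR 2 = 5 < 7 — winning move (to 5).
That gives 1 winning move.

1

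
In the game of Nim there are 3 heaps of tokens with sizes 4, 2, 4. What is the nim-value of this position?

2

Bitwise XOR of the heap sizes:
  100  (4)
  010  (2)
  100  (4)
  ---
  010  (2)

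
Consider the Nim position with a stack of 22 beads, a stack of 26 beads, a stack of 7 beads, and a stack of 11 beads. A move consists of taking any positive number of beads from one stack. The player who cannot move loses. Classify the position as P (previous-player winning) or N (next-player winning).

Write each in binary and XOR column by column:
  10110  (22)
  11010  (26)
  00111  (7)
  01011  (11)
  -----
  00000  (0)
The nim-sum is 0, so this is a P-position: the player to move is in a losing position under optimal play.

P-position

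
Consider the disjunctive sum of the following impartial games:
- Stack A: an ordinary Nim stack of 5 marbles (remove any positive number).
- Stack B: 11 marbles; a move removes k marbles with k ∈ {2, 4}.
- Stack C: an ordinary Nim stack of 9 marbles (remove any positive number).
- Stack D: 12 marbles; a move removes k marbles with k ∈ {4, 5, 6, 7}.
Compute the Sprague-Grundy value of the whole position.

14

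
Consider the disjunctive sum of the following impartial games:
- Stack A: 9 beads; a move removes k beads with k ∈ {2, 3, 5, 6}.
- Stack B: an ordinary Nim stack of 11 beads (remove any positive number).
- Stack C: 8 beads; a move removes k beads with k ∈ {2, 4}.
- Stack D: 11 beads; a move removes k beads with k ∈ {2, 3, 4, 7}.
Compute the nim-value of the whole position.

10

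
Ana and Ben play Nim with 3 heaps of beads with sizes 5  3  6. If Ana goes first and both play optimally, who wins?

Ben wins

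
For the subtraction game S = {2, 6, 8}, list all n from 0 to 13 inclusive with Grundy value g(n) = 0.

Grundy values for subtraction set {2, 6, 8}:
g(0) = mex{} = 0
g(1) = mex{} = 0
g(2) = mex{0} = 1
g(3) = mex{0} = 1
g(4) = mex{1} = 0
g(5) = mex{1} = 0
g(6) = mex{0} = 1
g(7) = mex{0} = 1
g(8) = mex{0,1} = 2
g(9) = mex{0,1} = 2
g(10) = mex{0,1,2} = 3
g(11) = mex{0,1,2} = 3
g(12) = mex{0,1,3} = 2
g(13) = mex{0,1,3} = 2
The P-positions (g = 0) in 0..13 are 0, 1, 4, 5.

0, 1, 4, 5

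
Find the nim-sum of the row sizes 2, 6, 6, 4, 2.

4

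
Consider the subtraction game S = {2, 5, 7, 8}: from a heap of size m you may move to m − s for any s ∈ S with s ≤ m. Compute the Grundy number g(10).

0

Compute g(0), g(1), … for moves {2, 5, 7, 8}:
g(0) = mex{} = 0
g(1) = mex{} = 0
g(2) = mex{0} = 1
g(3) = mex{0} = 1
g(4) = mex{1} = 0
g(5) = mex{0,1} = 2
g(6) = mex{0} = 1
g(7) = mex{0,1,2} = 3
g(8) = mex{0,1} = 2
g(9) = mex{0,1,3} = 2
g(10) = mex{1,2} = 0
So g(10) = 0.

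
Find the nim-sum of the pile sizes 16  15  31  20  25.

In binary:
  10000  (16)
  01111  (15)
  11111  (31)
  10100  (20)
  11001  (25)
  -----
  01101  (13)

13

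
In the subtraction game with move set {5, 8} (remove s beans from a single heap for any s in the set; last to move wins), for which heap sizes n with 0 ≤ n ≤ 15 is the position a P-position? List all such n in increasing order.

0, 1, 2, 3, 4, 13, 14, 15

Grundy values for subtraction set {5, 8}:
k:     0  1  2  3  4  5  6  7  8  9 10 11 12 13 14 15
g(k):  0  0  0  0  0  1  1  1  1  1  2  2  2  0  0  0
The P-positions (g = 0) in 0..15 are 0, 1, 2, 3, 4, 13, 14, 15.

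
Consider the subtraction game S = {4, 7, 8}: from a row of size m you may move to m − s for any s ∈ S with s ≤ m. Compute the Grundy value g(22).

2

Grundy values for subtraction set {4, 7, 8}:
k:     0  1  2  3  4  5  6  7  8  9 10 11 12 13 14 15 16 17 18 19 20 21 22
g(k):  0  0  0  0  1  1  1  1  2  2  2  2  0  0  0  0  1  1  1  1  2  2  2
So g(22) = 2.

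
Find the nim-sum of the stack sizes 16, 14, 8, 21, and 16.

Nim-sum: 16 ^ 14 ^ 8 ^ 21 ^ 16 = 19.

19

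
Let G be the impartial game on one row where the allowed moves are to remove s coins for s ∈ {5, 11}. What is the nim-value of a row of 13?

2

Compute g(0), g(1), … for moves {5, 11}:
g(0) = mex{} = 0
g(1) = mex{} = 0
g(2) = mex{} = 0
g(3) = mex{} = 0
g(4) = mex{} = 0
g(5) = mex{0} = 1
g(6) = mex{0} = 1
g(7) = mex{0} = 1
g(8) = mex{0} = 1
g(9) = mex{0} = 1
g(10) = mex{1} = 0
g(11) = mex{0,1} = 2
g(12) = mex{0,1} = 2
g(13) = mex{0,1} = 2
So g(13) = 2.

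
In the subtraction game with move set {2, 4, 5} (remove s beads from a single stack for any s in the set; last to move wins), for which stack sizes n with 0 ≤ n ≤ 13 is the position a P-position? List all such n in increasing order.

0, 1, 7, 8

Build the Grundy sequence with g(k) = mex{g(k−s) : s ∈ {2, 4, 5}, s ≤ k}:
g(0) = mex{} = 0
g(1) = mex{} = 0
g(2) = mex{0} = 1
g(3) = mex{0} = 1
g(4) = mex{0,1} = 2
g(5) = mex{0,1} = 2
g(6) = mex{0,1,2} = 3
g(7) = mex{1,2} = 0
g(8) = mex{1,2,3} = 0
g(9) = mex{0,2} = 1
g(10) = mex{0,2,3} = 1
g(11) = mex{0,1,3} = 2
g(12) = mex{0,1} = 2
g(13) = mex{0,1,2} = 3
The P-positions (g = 0) in 0..13 are 0, 1, 7, 8.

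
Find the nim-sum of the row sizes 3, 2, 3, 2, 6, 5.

In binary:
  011  (3)
  010  (2)
  011  (3)
  010  (2)
  110  (6)
  101  (5)
  ---
  011  (3)

3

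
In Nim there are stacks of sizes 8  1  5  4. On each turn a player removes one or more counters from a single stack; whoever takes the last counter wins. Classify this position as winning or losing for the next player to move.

Winning position

Compute the nim-sum pairwise:
8 XOR 1 = 9
9 XOR 5 = 12
12 XOR 4 = 8
The nim-sum is 8 ≠ 0, so this is an N-position: the player to move can win.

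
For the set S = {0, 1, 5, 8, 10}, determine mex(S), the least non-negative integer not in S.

The values 0, 1 are all present; 2 is the first non-negative integer missing from the set.

2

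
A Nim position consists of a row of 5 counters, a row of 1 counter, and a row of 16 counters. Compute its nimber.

20

Bitwise XOR of the heap sizes:
  00101  (5)
  00001  (1)
  10000  (16)
  -----
  10100  (20)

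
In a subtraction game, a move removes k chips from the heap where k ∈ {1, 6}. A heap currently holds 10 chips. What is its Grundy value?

1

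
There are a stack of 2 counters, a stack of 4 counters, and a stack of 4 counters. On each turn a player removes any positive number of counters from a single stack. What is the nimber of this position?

2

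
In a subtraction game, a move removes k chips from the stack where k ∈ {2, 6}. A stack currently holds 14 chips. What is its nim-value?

Build the Grundy sequence with g(k) = mex{g(k−s) : s ∈ {2, 6}, s ≤ k}:
g(0) = mex{} = 0
g(1) = mex{} = 0
g(2) = mex{0} = 1
g(3) = mex{0} = 1
g(4) = mex{1} = 0
g(5) = mex{1} = 0
g(6) = mex{0} = 1
g(7) = mex{0} = 1
g(8) = mex{1} = 0
g(9) = mex{1} = 0
g(10) = mex{0} = 1
g(11) = mex{0} = 1
g(12) = mex{1} = 0
g(13) = mex{1} = 0
g(14) = mex{0} = 1
So g(14) = 1.

1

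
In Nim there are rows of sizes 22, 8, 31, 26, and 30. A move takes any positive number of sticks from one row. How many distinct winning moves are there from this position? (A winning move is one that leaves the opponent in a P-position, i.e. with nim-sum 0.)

3

Compute the nim-sum pairwise:
22 ⊕ 8 = 30
30 ⊕ 31 = 1
1 ⊕ 26 = 27
27 ⊕ 30 = 5
The overall nim-sum is X = 5. A row of size p has a winning move iff p XOR X < p (reduce it to p XOR X).
  22: 22 XOR 5 = 19 < 22 — winning move (to 19).
  8: 8 XOR 5 = 13 ≥ 8 — no move.
  31: 31 XOR 5 = 26 < 31 — winning move (to 26).
  26: 26 XOR 5 = 31 ≥ 26 — no move.
  30: 30 XOR 5 = 27 < 30 — winning move (to 27).
That gives 3 winning moves.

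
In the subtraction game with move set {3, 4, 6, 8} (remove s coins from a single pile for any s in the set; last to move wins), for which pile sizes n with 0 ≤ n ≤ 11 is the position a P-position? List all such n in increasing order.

0, 1, 2, 11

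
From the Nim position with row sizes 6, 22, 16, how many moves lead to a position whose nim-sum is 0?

0

Nim-sum: 6 XOR 22 XOR 16 = 0.
The nim-sum is already 0, so every move leaves a nonzero nim-sum — there are no winning moves.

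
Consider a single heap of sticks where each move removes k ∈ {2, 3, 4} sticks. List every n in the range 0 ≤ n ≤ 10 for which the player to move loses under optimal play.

Compute g(0), g(1), … for moves {2, 3, 4}:
k:     0  1  2  3  4  5  6  7  8  9 10
g(k):  0  0  1  1  2  2  0  0  1  1  2
The P-positions (g = 0) in 0..10 are 0, 1, 6, 7.

0, 1, 6, 7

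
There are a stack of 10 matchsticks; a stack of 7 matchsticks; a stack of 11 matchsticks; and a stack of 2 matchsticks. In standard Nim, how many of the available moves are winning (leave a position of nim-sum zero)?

1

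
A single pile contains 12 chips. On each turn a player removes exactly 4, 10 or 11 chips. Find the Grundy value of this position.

1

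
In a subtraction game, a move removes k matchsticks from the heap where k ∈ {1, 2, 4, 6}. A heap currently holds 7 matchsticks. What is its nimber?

Grundy values for subtraction set {1, 2, 4, 6}:
k:     0  1  2  3  4  5  6  7
g(k):  0  1  2  0  1  2  3  4
So g(7) = 4.

4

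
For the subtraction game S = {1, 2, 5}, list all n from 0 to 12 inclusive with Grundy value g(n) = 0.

0, 3, 6, 9, 12

Grundy values for subtraction set {1, 2, 5}:
k:     0  1  2  3  4  5  6  7  8  9 10 11 12
g(k):  0  1  2  0  1  2  0  1  2  0  1  2  0
The P-positions (g = 0) in 0..12 are 0, 3, 6, 9, 12.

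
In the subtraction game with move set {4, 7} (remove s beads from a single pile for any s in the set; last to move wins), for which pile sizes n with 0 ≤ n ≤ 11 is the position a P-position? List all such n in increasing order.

0, 1, 2, 3, 11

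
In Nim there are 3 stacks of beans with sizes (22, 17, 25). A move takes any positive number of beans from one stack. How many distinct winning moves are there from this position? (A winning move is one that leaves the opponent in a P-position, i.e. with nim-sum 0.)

3

Write each in binary and XOR column by column:
  10110  (22)
  10001  (17)
  11001  (25)
  -----
  11110  (30)
The overall nim-sum is X = 30. A stack of size p has a winning move iff p XOR X < p (reduce it to p XOR X).
  22: 22 XOR 30 = 8 < 22 — winning move (to 8).
  17: 17 XOR 30 = 15 < 17 — winning move (to 15).
  25: 25 XOR 30 = 7 < 25 — winning move (to 7).
That gives 3 winning moves.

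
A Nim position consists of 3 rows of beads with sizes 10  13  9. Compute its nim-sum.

14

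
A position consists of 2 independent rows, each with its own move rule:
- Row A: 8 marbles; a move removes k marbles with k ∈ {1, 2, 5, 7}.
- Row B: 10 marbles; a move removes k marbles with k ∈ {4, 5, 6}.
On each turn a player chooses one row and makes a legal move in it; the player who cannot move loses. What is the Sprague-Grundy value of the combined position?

2

Build the Grundy sequence for row A with g(k) = mex{g(k−s) : s ∈ {1, 2, 5, 7}, s ≤ k}:
g(0) = mex{} = 0
g(1) = mex{0} = 1
g(2) = mex{0,1} = 2
g(3) = mex{1,2} = 0
g(4) = mex{0,2} = 1
g(5) = mex{0,1} = 2
g(6) = mex{1,2} = 0
g(7) = mex{0,2} = 1
g(8) = mex{0,1} = 2
So g(8) = 2.
For row B, compute g(0), g(1), … with moves {4, 5, 6}:
g(0) = mex{} = 0
g(1) = mex{} = 0
g(2) = mex{} = 0
g(3) = mex{} = 0
g(4) = mex{0} = 1
g(5) = mex{0} = 1
g(6) = mex{0} = 1
g(7) = mex{0} = 1
g(8) = mex{0,1} = 2
g(9) = mex{0,1} = 2
g(10) = mex{1} = 0
So g(10) = 0.
The value of a disjunctive sum is the nim-sum of the parts.
Combined value = 2 ⊕ 0 = 2.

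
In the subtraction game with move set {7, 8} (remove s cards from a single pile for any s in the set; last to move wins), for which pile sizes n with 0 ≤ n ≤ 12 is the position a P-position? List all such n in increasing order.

0, 1, 2, 3, 4, 5, 6

Build the Grundy sequence with g(k) = mex{g(k−s) : s ∈ {7, 8}, s ≤ k}:
g(0) = mex{} = 0
g(1) = mex{} = 0
g(2) = mex{} = 0
g(3) = mex{} = 0
g(4) = mex{} = 0
g(5) = mex{} = 0
g(6) = mex{} = 0
g(7) = mex{0} = 1
g(8) = mex{0} = 1
g(9) = mex{0} = 1
g(10) = mex{0} = 1
g(11) = mex{0} = 1
g(12) = mex{0} = 1
The P-positions (g = 0) in 0..12 are 0, 1, 2, 3, 4, 5, 6.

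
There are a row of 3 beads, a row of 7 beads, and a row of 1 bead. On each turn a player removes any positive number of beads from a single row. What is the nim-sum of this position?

5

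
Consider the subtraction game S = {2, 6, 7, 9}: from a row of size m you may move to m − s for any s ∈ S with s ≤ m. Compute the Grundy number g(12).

Grundy values for subtraction set {2, 6, 7, 9}:
k:     0  1  2  3  4  5  6  7  8  9 10 11 12
g(k):  0  0  1  1  0  0  1  1  2  2  3  3  2
So g(12) = 2.

2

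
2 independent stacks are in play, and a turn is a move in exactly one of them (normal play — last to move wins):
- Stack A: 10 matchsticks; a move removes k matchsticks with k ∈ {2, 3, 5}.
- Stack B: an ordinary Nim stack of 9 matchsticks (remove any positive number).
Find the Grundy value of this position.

8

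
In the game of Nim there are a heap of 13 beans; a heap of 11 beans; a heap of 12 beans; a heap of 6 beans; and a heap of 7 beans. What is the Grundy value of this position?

Compute the nim-sum pairwise:
13 ^ 11 = 6
6 ^ 12 = 10
10 ^ 6 = 12
12 ^ 7 = 11

11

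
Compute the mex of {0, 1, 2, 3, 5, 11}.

The values 0, 1, 2, 3 are all present; 4 is the first non-negative integer missing from the set.

4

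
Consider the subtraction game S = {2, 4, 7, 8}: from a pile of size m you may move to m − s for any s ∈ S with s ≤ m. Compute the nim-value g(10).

2

Build the Grundy sequence with g(k) = mex{g(k−s) : s ∈ {2, 4, 7, 8}, s ≤ k}:
g(0) = mex{} = 0
g(1) = mex{} = 0
g(2) = mex{0} = 1
g(3) = mex{0} = 1
g(4) = mex{0,1} = 2
g(5) = mex{0,1} = 2
g(6) = mex{1,2} = 0
g(7) = mex{0,1,2} = 3
g(8) = mex{0,2} = 1
g(9) = mex{0,1,2,3} = 4
g(10) = mex{0,1} = 2
So g(10) = 2.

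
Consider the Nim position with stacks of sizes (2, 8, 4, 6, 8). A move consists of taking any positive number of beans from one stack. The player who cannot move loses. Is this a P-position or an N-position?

P-position

Compute the nim-sum pairwise:
2 ⊕ 8 = 10
10 ⊕ 4 = 14
14 ⊕ 6 = 8
8 ⊕ 8 = 0
The nim-sum is 0, so this is a P-position: the player to move is in a losing position under optimal play.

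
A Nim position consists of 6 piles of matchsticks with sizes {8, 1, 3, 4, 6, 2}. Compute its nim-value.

10

In binary:
  1000  (8)
  0001  (1)
  0011  (3)
  0100  (4)
  0110  (6)
  0010  (2)
  ----
  1010  (10)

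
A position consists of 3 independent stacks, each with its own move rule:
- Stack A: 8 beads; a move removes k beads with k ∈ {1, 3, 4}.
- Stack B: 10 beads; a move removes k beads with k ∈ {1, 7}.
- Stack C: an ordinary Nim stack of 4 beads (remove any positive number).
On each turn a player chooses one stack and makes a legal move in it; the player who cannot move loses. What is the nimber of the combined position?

5

Grundy values for stack A (subtraction set {1, 3, 4}):
g(0) = mex{} = 0
g(1) = mex{0} = 1
g(2) = mex{1} = 0
g(3) = mex{0} = 1
g(4) = mex{0,1} = 2
g(5) = mex{0,1,2} = 3
g(6) = mex{0,1,3} = 2
g(7) = mex{1,2} = 0
g(8) = mex{0,2,3} = 1
So g(8) = 1.
For stack B, compute g(0), g(1), … with moves {1, 7}:
k:     0  1  2  3  4  5  6  7  8  9 10
g(k):  0  1  0  1  0  1  0  1  0  1  0
So g(10) = 0.
Stack C is a plain Nim stack of size 4, so its Grundy value is 4.
By the Sprague-Grundy theorem, the Grundy value of a sum of independent games is the XOR of the component values.
Combined value = 1 ⊕ 0 ⊕ 4 = 5.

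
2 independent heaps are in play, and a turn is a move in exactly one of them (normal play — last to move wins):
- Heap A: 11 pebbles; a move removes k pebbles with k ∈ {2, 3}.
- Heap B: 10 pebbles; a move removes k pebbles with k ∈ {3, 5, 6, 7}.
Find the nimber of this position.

0

Grundy values for heap A (subtraction set {2, 3}):
g(0) = mex{} = 0
g(1) = mex{} = 0
g(2) = mex{0} = 1
g(3) = mex{0} = 1
g(4) = mex{0,1} = 2
g(5) = mex{1} = 0
g(6) = mex{1,2} = 0
g(7) = mex{0,2} = 1
g(8) = mex{0} = 1
g(9) = mex{0,1} = 2
g(10) = mex{1} = 0
g(11) = mex{1,2} = 0
So g(11) = 0.
Build the Grundy sequence for heap B with g(k) = mex{g(k−s) : s ∈ {3, 5, 6, 7}, s ≤ k}:
k:     0  1  2  3  4  5  6  7  8  9 10
g(k):  0  0  0  1  1  1  2  2  2  3  0
So g(10) = 0.
By the Sprague-Grundy theorem, the Grundy value of a sum of independent games is the XOR of the component values.
Combined value = 0 ⊕ 0 = 0.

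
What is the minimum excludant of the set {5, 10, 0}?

0 is in the set but 1 is not, so the mex is 1.

1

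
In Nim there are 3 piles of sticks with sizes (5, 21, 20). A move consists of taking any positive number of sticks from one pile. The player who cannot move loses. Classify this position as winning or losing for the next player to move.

Winning position

Nim-sum: 5 ^ 21 ^ 20 = 4.
The nim-sum is 4 ≠ 0, so this is an N-position: the player to move can win.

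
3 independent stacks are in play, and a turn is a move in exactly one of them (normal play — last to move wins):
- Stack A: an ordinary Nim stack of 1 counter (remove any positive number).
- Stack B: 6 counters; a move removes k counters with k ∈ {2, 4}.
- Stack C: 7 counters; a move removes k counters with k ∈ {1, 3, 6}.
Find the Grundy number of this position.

Stack A is a plain Nim stack of size 1, so its Grundy value is 1.
Build the Grundy sequence for stack B with g(k) = mex{g(k−s) : s ∈ {2, 4}, s ≤ k}:
k:     0  1  2  3  4  5  6
g(k):  0  0  1  1  2  2  0
So g(6) = 0.
Build the Grundy sequence for stack C with g(k) = mex{g(k−s) : s ∈ {1, 3, 6}, s ≤ k}:
k:     0  1  2  3  4  5  6  7
g(k):  0  1  0  1  0  1  2  3
So g(7) = 3.
The value of a disjunctive sum is the nim-sum of the parts.
Combined value = 1 XOR 0 XOR 3 = 2.

2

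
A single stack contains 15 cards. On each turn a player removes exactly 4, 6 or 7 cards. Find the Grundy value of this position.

Compute g(0), g(1), … for moves {4, 6, 7}:
k:     0  1  2  3  4  5  6  7  8  9 10 11 12 13 14 15
g(k):  0  0  0  0  1  1  1  1  2  2  2  0  0  0  0  1
So g(15) = 1.

1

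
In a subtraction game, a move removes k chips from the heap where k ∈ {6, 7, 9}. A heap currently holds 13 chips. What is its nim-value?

2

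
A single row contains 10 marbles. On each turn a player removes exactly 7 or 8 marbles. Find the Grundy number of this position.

Grundy values for subtraction set {7, 8}:
k:     0  1  2  3  4  5  6  7  8  9 10
g(k):  0  0  0  0  0  0  0  1  1  1  1
So g(10) = 1.

1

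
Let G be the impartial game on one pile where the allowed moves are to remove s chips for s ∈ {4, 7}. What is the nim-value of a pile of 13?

Build the Grundy sequence with g(k) = mex{g(k−s) : s ∈ {4, 7}, s ≤ k}:
k:     0  1  2  3  4  5  6  7  8  9 10 11 12 13
g(k):  0  0  0  0  1  1  1  1  2  2  2  0  0  0
So g(13) = 0.

0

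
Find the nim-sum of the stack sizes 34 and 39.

5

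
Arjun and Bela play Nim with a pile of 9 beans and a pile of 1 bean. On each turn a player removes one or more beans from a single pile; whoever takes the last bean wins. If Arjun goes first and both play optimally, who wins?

Arjun wins

Compute the nim-sum pairwise:
9 ^ 1 = 8
The nim-sum is 8 ≠ 0, so this is an N-position: the player to move can win; Arjun has a winning move.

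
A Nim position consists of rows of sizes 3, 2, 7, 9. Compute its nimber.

Nim-sum: 3 ⊕ 2 ⊕ 7 ⊕ 9 = 15.

15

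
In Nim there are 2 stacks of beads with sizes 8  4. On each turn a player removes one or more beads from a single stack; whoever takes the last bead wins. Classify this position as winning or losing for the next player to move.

Winning position

Bitwise XOR of the heap sizes:
  1000  (8)
  0100  (4)
  ----
  1100  (12)
The nim-sum is 12 ≠ 0, so this is an N-position: the player to move can win.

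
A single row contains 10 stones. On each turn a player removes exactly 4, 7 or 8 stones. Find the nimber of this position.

2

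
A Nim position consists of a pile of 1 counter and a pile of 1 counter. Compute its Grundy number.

0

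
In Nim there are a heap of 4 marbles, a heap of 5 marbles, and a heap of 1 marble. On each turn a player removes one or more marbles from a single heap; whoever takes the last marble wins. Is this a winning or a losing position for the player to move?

Losing position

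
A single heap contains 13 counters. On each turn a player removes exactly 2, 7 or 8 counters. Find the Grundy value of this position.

Compute g(0), g(1), … for moves {2, 7, 8}:
k:     0  1  2  3  4  5  6  7  8  9 10 11 12 13
g(k):  0  0  1  1  0  0  1  1  2  2  0  3  1  2
So g(13) = 2.

2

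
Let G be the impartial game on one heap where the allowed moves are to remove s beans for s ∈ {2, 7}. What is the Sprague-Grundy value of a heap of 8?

Grundy values for subtraction set {2, 7}:
g(0) = mex{} = 0
g(1) = mex{} = 0
g(2) = mex{0} = 1
g(3) = mex{0} = 1
g(4) = mex{1} = 0
g(5) = mex{1} = 0
g(6) = mex{0} = 1
g(7) = mex{0} = 1
g(8) = mex{0,1} = 2
So g(8) = 2.

2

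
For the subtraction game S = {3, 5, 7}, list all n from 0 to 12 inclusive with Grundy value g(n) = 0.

0, 1, 2, 10, 11, 12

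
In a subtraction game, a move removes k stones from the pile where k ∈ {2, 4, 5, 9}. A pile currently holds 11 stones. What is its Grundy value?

Grundy values for subtraction set {2, 4, 5, 9}:
k:     0  1  2  3  4  5  6  7  8  9 10 11
g(k):  0  0  1  1  2  2  3  0  0  1  1  2
So g(11) = 2.

2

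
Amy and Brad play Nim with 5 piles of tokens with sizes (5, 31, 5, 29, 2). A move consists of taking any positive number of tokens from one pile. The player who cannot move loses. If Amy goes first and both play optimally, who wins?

Write each in binary and XOR column by column:
  00101  (5)
  11111  (31)
  00101  (5)
  11101  (29)
  00010  (2)
  -----
  00000  (0)
The nim-sum is 0, so this is a P-position: the player to move is in a losing position under optimal play; Amy is about to move from it and so loses — Brad wins.

Brad wins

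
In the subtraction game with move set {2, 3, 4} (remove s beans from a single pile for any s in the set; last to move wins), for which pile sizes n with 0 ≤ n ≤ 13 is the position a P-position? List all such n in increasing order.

0, 1, 6, 7, 12, 13

Build the Grundy sequence with g(k) = mex{g(k−s) : s ∈ {2, 3, 4}, s ≤ k}:
g(0) = mex{} = 0
g(1) = mex{} = 0
g(2) = mex{0} = 1
g(3) = mex{0} = 1
g(4) = mex{0,1} = 2
g(5) = mex{0,1} = 2
g(6) = mex{1,2} = 0
g(7) = mex{1,2} = 0
g(8) = mex{0,2} = 1
g(9) = mex{0,2} = 1
g(10) = mex{0,1} = 2
g(11) = mex{0,1} = 2
g(12) = mex{1,2} = 0
g(13) = mex{1,2} = 0
The P-positions (g = 0) in 0..13 are 0, 1, 6, 7, 12, 13.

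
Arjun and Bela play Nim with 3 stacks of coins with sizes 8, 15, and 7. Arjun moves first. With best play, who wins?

Bela wins

Write each in binary and XOR column by column:
  1000  (8)
  1111  (15)
  0111  (7)
  ----
  0000  (0)
The nim-sum is 0, so this is a P-position: the player to move is in a losing position under optimal play; Arjun is about to move from it and so loses — Bela wins.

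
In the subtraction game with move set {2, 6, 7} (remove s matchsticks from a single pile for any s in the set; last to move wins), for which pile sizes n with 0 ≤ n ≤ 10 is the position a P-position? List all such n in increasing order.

Build the Grundy sequence with g(k) = mex{g(k−s) : s ∈ {2, 6, 7}, s ≤ k}:
k:     0  1  2  3  4  5  6  7  8  9 10
g(k):  0  0  1  1  0  0  1  1  2  0  3
The P-positions (g = 0) in 0..10 are 0, 1, 4, 5, 9.

0, 1, 4, 5, 9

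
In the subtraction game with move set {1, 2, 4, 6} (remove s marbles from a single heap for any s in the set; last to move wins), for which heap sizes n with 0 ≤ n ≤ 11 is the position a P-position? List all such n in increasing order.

0, 3, 8, 11

Build the Grundy sequence with g(k) = mex{g(k−s) : s ∈ {1, 2, 4, 6}, s ≤ k}:
k:     0  1  2  3  4  5  6  7  8  9 10 11
g(k):  0  1  2  0  1  2  3  4  0  1  2  0
The P-positions (g = 0) in 0..11 are 0, 3, 8, 11.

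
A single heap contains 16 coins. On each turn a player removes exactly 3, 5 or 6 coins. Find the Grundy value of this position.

Grundy values for subtraction set {3, 5, 6}:
k:     0  1  2  3  4  5  6  7  8  9 10 11 12 13 14 15 16
g(k):  0  0  0  1  1  1  2  2  2  0  0  0  1  1  1  2  2
So g(16) = 2.

2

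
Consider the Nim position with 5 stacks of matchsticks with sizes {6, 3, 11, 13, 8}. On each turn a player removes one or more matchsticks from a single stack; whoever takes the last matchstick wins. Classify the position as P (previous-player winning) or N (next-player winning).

N-position

Nim-sum: 6 XOR 3 XOR 11 XOR 13 XOR 8 = 11.
The nim-sum is 11 ≠ 0, so this is an N-position: the player to move can win.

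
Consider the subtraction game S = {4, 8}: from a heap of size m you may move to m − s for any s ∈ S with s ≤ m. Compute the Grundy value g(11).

Grundy values for subtraction set {4, 8}:
k:     0  1  2  3  4  5  6  7  8  9 10 11
g(k):  0  0  0  0  1  1  1  1  2  2  2  2
So g(11) = 2.

2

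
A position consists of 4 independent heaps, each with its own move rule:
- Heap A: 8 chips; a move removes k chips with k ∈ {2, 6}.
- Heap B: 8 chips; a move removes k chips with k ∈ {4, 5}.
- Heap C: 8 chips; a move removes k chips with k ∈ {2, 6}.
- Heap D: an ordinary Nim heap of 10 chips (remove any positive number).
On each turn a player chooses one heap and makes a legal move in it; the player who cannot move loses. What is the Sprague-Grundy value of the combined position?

For heap A, compute g(0), g(1), … with moves {2, 6}:
g(0) = mex{} = 0
g(1) = mex{} = 0
g(2) = mex{0} = 1
g(3) = mex{0} = 1
g(4) = mex{1} = 0
g(5) = mex{1} = 0
g(6) = mex{0} = 1
g(7) = mex{0} = 1
g(8) = mex{1} = 0
So g(8) = 0.
Build the Grundy sequence for heap B with g(k) = mex{g(k−s) : s ∈ {4, 5}, s ≤ k}:
k:     0  1  2  3  4  5  6  7  8
g(k):  0  0  0  0  1  1  1  1  2
So g(8) = 2.
For heap C, compute g(0), g(1), … with moves {2, 6}:
k:     0  1  2  3  4  5  6  7  8
g(k):  0  0  1  1  0  0  1  1  0
So g(8) = 0.
Heap D is a plain Nim heap of size 10, so its Grundy value is 10.
By the Sprague-Grundy theorem, the Grundy value of a sum of independent games is the XOR of the component values.
Combined value = 0 XOR 2 XOR 0 XOR 10 = 8.

8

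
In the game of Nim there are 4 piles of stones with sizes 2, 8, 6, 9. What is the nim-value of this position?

5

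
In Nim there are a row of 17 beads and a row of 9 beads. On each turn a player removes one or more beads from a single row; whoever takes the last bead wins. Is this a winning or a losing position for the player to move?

Winning position

Compute the nim-sum pairwise:
17 ⊕ 9 = 24
The nim-sum is 24 ≠ 0, so this is an N-position: the player to move can win.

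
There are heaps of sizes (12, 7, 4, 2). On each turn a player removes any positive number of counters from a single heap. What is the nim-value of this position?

13

Compute the nim-sum pairwise:
12 ^ 7 = 11
11 ^ 4 = 15
15 ^ 2 = 13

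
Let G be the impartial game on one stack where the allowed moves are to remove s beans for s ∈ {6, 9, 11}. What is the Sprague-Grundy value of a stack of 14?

Build the Grundy sequence with g(k) = mex{g(k−s) : s ∈ {6, 9, 11}, s ≤ k}:
g(0) = mex{} = 0
g(1) = mex{} = 0
g(2) = mex{} = 0
g(3) = mex{} = 0
g(4) = mex{} = 0
g(5) = mex{} = 0
g(6) = mex{0} = 1
g(7) = mex{0} = 1
g(8) = mex{0} = 1
g(9) = mex{0} = 1
g(10) = mex{0} = 1
g(11) = mex{0} = 1
g(12) = mex{0,1} = 2
g(13) = mex{0,1} = 2
g(14) = mex{0,1} = 2
So g(14) = 2.

2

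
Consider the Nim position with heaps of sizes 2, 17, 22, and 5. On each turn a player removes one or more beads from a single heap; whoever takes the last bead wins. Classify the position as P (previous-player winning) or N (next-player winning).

Nim-sum: 2 XOR 17 XOR 22 XOR 5 = 0.
The nim-sum is 0, so this is a P-position: the player to move is in a losing position under optimal play.

P-position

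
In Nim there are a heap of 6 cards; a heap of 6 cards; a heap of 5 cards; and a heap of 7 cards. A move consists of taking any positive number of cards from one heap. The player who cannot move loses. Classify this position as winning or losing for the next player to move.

Compute the nim-sum pairwise:
6 ⊕ 6 = 0
0 ⊕ 5 = 5
5 ⊕ 7 = 2
The nim-sum is 2 ≠ 0, so this is an N-position: the player to move can win.

Winning position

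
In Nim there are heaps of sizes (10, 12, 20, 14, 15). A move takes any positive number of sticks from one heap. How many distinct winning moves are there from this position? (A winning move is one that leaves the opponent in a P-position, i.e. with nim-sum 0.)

Nim-sum: 10 XOR 12 XOR 20 XOR 14 XOR 15 = 19.
The overall nim-sum is X = 19. A heap of size p has a winning move iff p XOR X < p (reduce it to p XOR X).
  10: 10 XOR 19 = 25 ≥ 10 — no move.
  12: 12 XOR 19 = 31 ≥ 12 — no move.
  20: 20 XOR 19 = 7 < 20 — winning move (to 7).
  14: 14 XOR 19 = 29 ≥ 14 — no move.
  15: 15 XOR 19 = 28 ≥ 15 — no move.
That gives 1 winning move.

1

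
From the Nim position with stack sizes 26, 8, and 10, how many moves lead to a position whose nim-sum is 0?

Compute the nim-sum pairwise:
26 ⊕ 8 = 18
18 ⊕ 10 = 24
The overall nim-sum is X = 24. A stack of size p has a winning move iff p XOR X < p (reduce it to p XOR X).
  26: 26 XOR 24 = 2 < 26 — winning move (to 2).
  8: 8 XOR 24 = 16 ≥ 8 — no move.
  10: 10 XOR 24 = 18 ≥ 10 — no move.
That gives 1 winning move.

1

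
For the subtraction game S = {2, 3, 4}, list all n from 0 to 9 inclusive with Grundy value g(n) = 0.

0, 1, 6, 7

Grundy values for subtraction set {2, 3, 4}:
k:     0  1  2  3  4  5  6  7  8  9
g(k):  0  0  1  1  2  2  0  0  1  1
The P-positions (g = 0) in 0..9 are 0, 1, 6, 7.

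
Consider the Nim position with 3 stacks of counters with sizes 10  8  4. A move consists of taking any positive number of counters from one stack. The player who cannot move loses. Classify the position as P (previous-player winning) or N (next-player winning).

Bitwise XOR of the heap sizes:
  1010  (10)
  1000  (8)
  0100  (4)
  ----
  0110  (6)
The nim-sum is 6 ≠ 0, so this is an N-position: the player to move can win.

N-position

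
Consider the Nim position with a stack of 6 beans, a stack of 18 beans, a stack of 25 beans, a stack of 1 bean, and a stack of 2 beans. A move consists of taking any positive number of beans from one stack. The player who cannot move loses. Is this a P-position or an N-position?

N-position

Write each in binary and XOR column by column:
  00110  (6)
  10010  (18)
  11001  (25)
  00001  (1)
  00010  (2)
  -----
  01110  (14)
The nim-sum is 14 ≠ 0, so this is an N-position: the player to move can win.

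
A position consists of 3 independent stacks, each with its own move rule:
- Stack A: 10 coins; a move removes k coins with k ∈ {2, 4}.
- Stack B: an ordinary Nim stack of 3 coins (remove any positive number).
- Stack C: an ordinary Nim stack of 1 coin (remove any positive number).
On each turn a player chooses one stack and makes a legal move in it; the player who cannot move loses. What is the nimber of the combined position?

0

For stack A, compute g(0), g(1), … with moves {2, 4}:
k:     0  1  2  3  4  5  6  7  8  9 10
g(k):  0  0  1  1  2  2  0  0  1  1  2
So g(10) = 2.
Stack B is a plain Nim stack of size 3, so its Grundy value is 3.
Stack C is a plain Nim stack of size 1, so its Grundy value is 1.
By the Sprague-Grundy theorem, the Grundy value of a sum of independent games is the XOR of the component values.
Combined value = 2 ⊕ 3 ⊕ 1 = 0.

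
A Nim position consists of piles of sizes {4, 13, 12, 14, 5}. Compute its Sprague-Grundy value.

Nim-sum: 4 XOR 13 XOR 12 XOR 14 XOR 5 = 14.

14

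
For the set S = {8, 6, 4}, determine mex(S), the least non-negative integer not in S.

0 is not in the set, so the mex is 0.

0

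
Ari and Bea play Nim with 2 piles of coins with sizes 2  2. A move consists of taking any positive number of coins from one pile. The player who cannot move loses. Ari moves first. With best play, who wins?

Bea wins

Bitwise XOR of the heap sizes:
  10  (2)
  10  (2)
  --
  00  (0)
The nim-sum is 0, so this is a P-position: the player to move is in a losing position under optimal play; Ari is about to move from it and so loses — Bea wins.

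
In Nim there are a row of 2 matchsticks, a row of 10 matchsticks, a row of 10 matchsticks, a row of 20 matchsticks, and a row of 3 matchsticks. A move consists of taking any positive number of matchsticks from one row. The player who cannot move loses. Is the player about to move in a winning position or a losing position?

Winning position

Nim-sum: 2 XOR 10 XOR 10 XOR 20 XOR 3 = 21.
The nim-sum is 21 ≠ 0, so this is an N-position: the player to move can win.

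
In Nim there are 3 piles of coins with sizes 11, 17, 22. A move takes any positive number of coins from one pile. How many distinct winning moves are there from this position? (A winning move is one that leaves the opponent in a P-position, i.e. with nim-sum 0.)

1

Compute the nim-sum pairwise:
11 ^ 17 = 26
26 ^ 22 = 12
The overall nim-sum is X = 12. A pile of size p has a winning move iff p XOR X < p (reduce it to p XOR X).
  11: 11 XOR 12 = 7 < 11 — winning move (to 7).
  17: 17 XOR 12 = 29 ≥ 17 — no move.
  22: 22 XOR 12 = 26 ≥ 22 — no move.
That gives 1 winning move.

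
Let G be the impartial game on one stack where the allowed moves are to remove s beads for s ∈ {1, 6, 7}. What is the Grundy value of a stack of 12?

Compute g(0), g(1), … for moves {1, 6, 7}:
g(0) = mex{} = 0
g(1) = mex{0} = 1
g(2) = mex{1} = 0
g(3) = mex{0} = 1
g(4) = mex{1} = 0
g(5) = mex{0} = 1
g(6) = mex{0,1} = 2
g(7) = mex{0,1,2} = 3
g(8) = mex{0,1,3} = 2
g(9) = mex{0,1,2} = 3
g(10) = mex{0,1,3} = 2
g(11) = mex{0,1,2} = 3
g(12) = mex{1,2,3} = 0
So g(12) = 0.

0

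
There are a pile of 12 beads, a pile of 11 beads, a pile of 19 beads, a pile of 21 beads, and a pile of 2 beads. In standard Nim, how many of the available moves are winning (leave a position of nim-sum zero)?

Compute the nim-sum pairwise:
12 ^ 11 = 7
7 ^ 19 = 20
20 ^ 21 = 1
1 ^ 2 = 3
The overall nim-sum is X = 3. A pile of size p has a winning move iff p XOR X < p (reduce it to p XOR X).
  12: 12 XOR 3 = 15 ≥ 12 — no move.
  11: 11 XOR 3 = 8 < 11 — winning move (to 8).
  19: 19 XOR 3 = 16 < 19 — winning move (to 16).
  21: 21 XOR 3 = 22 ≥ 21 — no move.
  2: 2 XOR 3 = 1 < 2 — winning move (to 1).
That gives 3 winning moves.

3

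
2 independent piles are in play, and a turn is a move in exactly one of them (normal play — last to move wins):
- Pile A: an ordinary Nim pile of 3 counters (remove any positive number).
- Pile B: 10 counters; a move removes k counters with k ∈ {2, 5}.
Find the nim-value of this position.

2

Pile A is a plain Nim pile of size 3, so its Grundy value is 3.
Build the Grundy sequence for pile B with g(k) = mex{g(k−s) : s ∈ {2, 5}, s ≤ k}:
g(0) = mex{} = 0
g(1) = mex{} = 0
g(2) = mex{0} = 1
g(3) = mex{0} = 1
g(4) = mex{1} = 0
g(5) = mex{0,1} = 2
g(6) = mex{0} = 1
g(7) = mex{1,2} = 0
g(8) = mex{1} = 0
g(9) = mex{0} = 1
g(10) = mex{0,2} = 1
So g(10) = 1.
The value of a disjunctive sum is the nim-sum of the parts.
Combined value = 3 ⊕ 1 = 2.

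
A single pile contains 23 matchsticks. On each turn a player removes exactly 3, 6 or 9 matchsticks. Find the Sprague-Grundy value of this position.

Build the Grundy sequence with g(k) = mex{g(k−s) : s ∈ {3, 6, 9}, s ≤ k}:
k:     0  1  2  3  4  5  6  7  8  9 10 11 12 13 14 15 16 17 18 19 20 21 22 23
g(k):  0  0  0  1  1  1  2  2  2  3  3  3  0  0  0  1  1  1  2  2  2  3  3  3
So g(23) = 3.

3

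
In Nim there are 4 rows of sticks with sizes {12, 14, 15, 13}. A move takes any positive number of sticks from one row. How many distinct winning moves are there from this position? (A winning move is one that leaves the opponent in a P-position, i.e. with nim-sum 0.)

0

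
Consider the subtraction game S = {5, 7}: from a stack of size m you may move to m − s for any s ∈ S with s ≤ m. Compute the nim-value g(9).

1

Build the Grundy sequence with g(k) = mex{g(k−s) : s ∈ {5, 7}, s ≤ k}:
g(0) = mex{} = 0
g(1) = mex{} = 0
g(2) = mex{} = 0
g(3) = mex{} = 0
g(4) = mex{} = 0
g(5) = mex{0} = 1
g(6) = mex{0} = 1
g(7) = mex{0} = 1
g(8) = mex{0} = 1
g(9) = mex{0} = 1
So g(9) = 1.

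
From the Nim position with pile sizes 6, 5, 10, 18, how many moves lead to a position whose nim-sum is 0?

Nim-sum: 6 ⊕ 5 ⊕ 10 ⊕ 18 = 27.
The overall nim-sum is X = 27. A pile of size p has a winning move iff p XOR X < p (reduce it to p XOR X).
  6: 6 XOR 27 = 29 ≥ 6 — no move.
  5: 5 XOR 27 = 30 ≥ 5 — no move.
  10: 10 XOR 27 = 17 ≥ 10 — no move.
  18: 18 XOR 27 = 9 < 18 — winning move (to 9).
That gives 1 winning move.

1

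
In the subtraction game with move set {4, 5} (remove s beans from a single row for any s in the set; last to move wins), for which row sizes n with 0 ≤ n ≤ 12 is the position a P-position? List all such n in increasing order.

0, 1, 2, 3, 9, 10, 11, 12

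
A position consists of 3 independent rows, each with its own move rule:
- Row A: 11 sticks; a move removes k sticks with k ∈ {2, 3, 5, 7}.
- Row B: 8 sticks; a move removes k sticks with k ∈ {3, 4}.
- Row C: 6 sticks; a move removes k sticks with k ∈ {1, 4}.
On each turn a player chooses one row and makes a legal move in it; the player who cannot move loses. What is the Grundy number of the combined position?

0

For row A, compute g(0), g(1), … with moves {2, 3, 5, 7}:
k:     0  1  2  3  4  5  6  7  8  9 10 11
g(k):  0  0  1  1  2  2  3  3  4  0  0  1
So g(11) = 1.
Grundy values for row B (subtraction set {3, 4}):
g(0) = mex{} = 0
g(1) = mex{} = 0
g(2) = mex{} = 0
g(3) = mex{0} = 1
g(4) = mex{0} = 1
g(5) = mex{0} = 1
g(6) = mex{0,1} = 2
g(7) = mex{1} = 0
g(8) = mex{1} = 0
So g(8) = 0.
Build the Grundy sequence for row C with g(k) = mex{g(k−s) : s ∈ {1, 4}, s ≤ k}:
k:     0  1  2  3  4  5  6
g(k):  0  1  0  1  2  0  1
So g(6) = 1.
By the Sprague-Grundy theorem, the Grundy value of a sum of independent games is the XOR of the component values.
Combined value = 1 XOR 0 XOR 1 = 0.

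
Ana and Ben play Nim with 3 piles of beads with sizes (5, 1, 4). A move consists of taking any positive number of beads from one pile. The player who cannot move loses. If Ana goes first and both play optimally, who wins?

Ben wins

Nim-sum: 5 ⊕ 1 ⊕ 4 = 0.
The nim-sum is 0, so this is a P-position: the player to move is in a losing position under optimal play; Ana is about to move from it and so loses — Ben wins.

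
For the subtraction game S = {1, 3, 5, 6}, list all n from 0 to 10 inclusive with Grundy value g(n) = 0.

0, 2, 4

Grundy values for subtraction set {1, 3, 5, 6}:
g(0) = mex{} = 0
g(1) = mex{0} = 1
g(2) = mex{1} = 0
g(3) = mex{0} = 1
g(4) = mex{1} = 0
g(5) = mex{0} = 1
g(6) = mex{0,1} = 2
g(7) = mex{0,1,2} = 3
g(8) = mex{0,1,3} = 2
g(9) = mex{0,1,2} = 3
g(10) = mex{0,1,3} = 2
The P-positions (g = 0) in 0..10 are 0, 2, 4.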